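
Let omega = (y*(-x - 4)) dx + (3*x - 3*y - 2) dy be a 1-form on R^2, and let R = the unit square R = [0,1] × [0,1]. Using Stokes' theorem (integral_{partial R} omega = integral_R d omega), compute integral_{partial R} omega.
integral_(partial R) omega = 15/2

Stokes: integral_partial_R omega = integral_R d omega with d omega = (∂Q/∂x - ∂P/∂y) dx ∧ dy.
  ∂Q/∂x = 3
  ∂P/∂y = -x - 4
  integrand = ∂Q/∂x - ∂P/∂y = x + 7.
Integrating over R: integral_0^1 integral_0^1 (x + 7) dx dy = 15/2.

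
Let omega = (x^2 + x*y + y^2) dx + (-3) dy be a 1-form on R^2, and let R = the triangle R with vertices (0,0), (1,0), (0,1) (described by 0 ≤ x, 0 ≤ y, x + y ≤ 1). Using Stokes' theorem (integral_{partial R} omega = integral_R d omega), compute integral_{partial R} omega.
integral_(partial R) omega = -1/2

Stokes: integral_partial_R omega = integral_R d omega with d omega = (∂Q/∂x - ∂P/∂y) dx ∧ dy.
  ∂Q/∂x = 0
  ∂P/∂y = x + 2*y
  integrand = ∂Q/∂x - ∂P/∂y = -x - 2*y.
Integrating over R: integral_0^1 integral_0^{1-x} (-x - 2*y) dy dx = -1/2.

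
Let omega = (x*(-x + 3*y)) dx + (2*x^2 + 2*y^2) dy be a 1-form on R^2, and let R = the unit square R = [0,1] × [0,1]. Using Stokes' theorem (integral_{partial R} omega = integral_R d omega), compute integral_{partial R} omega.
integral_(partial R) omega = 1/2

Stokes: integral_partial_R omega = integral_R d omega with d omega = (∂Q/∂x - ∂P/∂y) dx ∧ dy.
  ∂Q/∂x = 4*x
  ∂P/∂y = 3*x
  integrand = ∂Q/∂x - ∂P/∂y = x.
Integrating over R: integral_0^1 integral_0^1 (x) dx dy = 1/2.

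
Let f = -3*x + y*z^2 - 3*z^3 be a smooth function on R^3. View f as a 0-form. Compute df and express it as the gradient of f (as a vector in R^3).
df = (-3) dx + (z^2) dy + (z*(2*y - 9*z)) dz; grad f = (-3, z^2, z*(2*y - 9*z))

For a 0-form f, d f = (∂f/∂x) dx + (∂f/∂y) dy + (∂f/∂z) dz. The components of the vector representation are exactly the entries of grad f in Cartesian coordinates:
  ∂f/∂x = -3
  ∂f/∂y = z^2
  ∂f/∂z = z*(2*y - 9*z).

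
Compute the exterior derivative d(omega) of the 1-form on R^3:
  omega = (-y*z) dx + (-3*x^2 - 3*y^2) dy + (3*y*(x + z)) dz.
d(omega) = (-6*x + z) dx ∧ dy + (4*y) dx ∧ dz + (3*x + 3*z) dy ∧ dz

For a 1-form omega = sum_i f_i dx_i, the exterior derivative is
  d(omega) = sum_{i < j} (∂f_j/∂x_i - ∂f_i/∂x_j) dx_i ∧ dx_j.
  coefficient of dx ∧ dy: ∂f_2/∂x - ∂f_1/∂y = ∂(-3*x^2 - 3*y^2)/∂x - ∂(-y*z)/∂y = -6*x + z
  coefficient of dx ∧ dz: ∂f_3/∂x - ∂f_1/∂z = ∂(3*y*(x + z))/∂x - ∂(-y*z)/∂z = 4*y
  coefficient of dy ∧ dz: ∂f_3/∂y - ∂f_2/∂z = ∂(3*y*(x + z))/∂y - ∂(-3*x^2 - 3*y^2)/∂z = 3*x + 3*z
Assembling: d(omega) = (-6*x + z) dx ∧ dy + (4*y) dx ∧ dz + (3*x + 3*z) dy ∧ dz.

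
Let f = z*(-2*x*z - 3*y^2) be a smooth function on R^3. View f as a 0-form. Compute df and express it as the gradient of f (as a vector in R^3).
df = (-2*z^2) dx + (-6*y*z) dy + (-4*x*z - 3*y^2) dz; grad f = (-2*z^2, -6*y*z, -4*x*z - 3*y^2)

For a 0-form f, d f = (∂f/∂x) dx + (∂f/∂y) dy + (∂f/∂z) dz. The components of the vector representation are exactly the entries of grad f in Cartesian coordinates:
  ∂f/∂x = -2*z^2
  ∂f/∂y = -6*y*z
  ∂f/∂z = -4*x*z - 3*y^2.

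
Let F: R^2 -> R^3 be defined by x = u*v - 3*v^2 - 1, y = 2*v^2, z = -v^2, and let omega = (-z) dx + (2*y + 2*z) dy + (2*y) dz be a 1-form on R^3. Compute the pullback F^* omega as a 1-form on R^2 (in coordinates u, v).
F^* omega = (v^3) du + (v^2*(u - 6*v)) dv

Using F^*(f dg) = (f ∘ F) d(g ∘ F), substitute each coordinate x_i by F_i(u, v) in f_i, and replace dx_i by d F_i = (∂F_i/∂u) du + (∂F_i/∂v) dv.
  For the x component: f_1(F) = v^2; d F_1 = (v) du + (u - 6*v) dv
  For the y component: f_2(F) = 2*v^2; d F_2 = (0) du + (4*v) dv
  For the z component: f_3(F) = 4*v^2; d F_3 = (0) du + (-2*v) dv
Combining and collecting du, dv coefficients:
  coeff of du: v^3
  coeff of dv: v^2*(u - 6*v)
F^* omega = (v^3) du + (v^2*(u - 6*v)) dv.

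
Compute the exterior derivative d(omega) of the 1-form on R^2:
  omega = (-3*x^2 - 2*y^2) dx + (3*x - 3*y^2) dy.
d(omega) = (4*y + 3) dx ∧ dy

For a 1-form omega = sum_i f_i dx_i, the exterior derivative is
  d(omega) = sum_{i < j} (∂f_j/∂x_i - ∂f_i/∂x_j) dx_i ∧ dx_j.
  coefficient of dx ∧ dy: ∂f_2/∂x - ∂f_1/∂y = ∂(3*x - 3*y^2)/∂x - ∂(-3*x^2 - 2*y^2)/∂y = 4*y + 3
Assembling: d(omega) = (4*y + 3) dx ∧ dy.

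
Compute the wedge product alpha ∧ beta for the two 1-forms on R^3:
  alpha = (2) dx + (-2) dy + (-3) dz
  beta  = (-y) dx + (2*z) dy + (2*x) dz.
alpha ∧ beta = (-2*y + 4*z) dx ∧ dy + (4*x - 3*y) dx ∧ dz + (-4*x + 6*z) dy ∧ dz

Distribute the wedge, using dx_i ∧ dx_j = -dx_j ∧ dx_i and dx_i ∧ dx_i = 0. For each pair (i, j) with i < j, the coefficient of dx_i ∧ dx_j in alpha ∧ beta is (alpha_i * beta_j - alpha_j * beta_i). Collecting: alpha ∧ beta = (-2*y + 4*z) dx ∧ dy + (4*x - 3*y) dx ∧ dz + (-4*x + 6*z) dy ∧ dz.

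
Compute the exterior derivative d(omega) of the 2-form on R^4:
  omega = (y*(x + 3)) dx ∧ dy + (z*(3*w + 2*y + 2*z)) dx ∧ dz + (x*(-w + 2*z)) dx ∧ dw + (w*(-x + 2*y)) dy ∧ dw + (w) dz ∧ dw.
d(omega) = (-2*z) dx ∧ dy ∧ dz + (-2*x + 3*z) dx ∧ dz ∧ dw + (-w) dx ∧ dy ∧ dw

For a 2-form omega = sum_{i<j} g_{ij} dx_i ∧ dx_j, the exterior derivative is
  d(omega) = sum_{i<j} d(g_{ij}) ∧ dx_i ∧ dx_j = sum_{i<j, k} (∂g_{ij}/∂x_k) dx_k ∧ dx_i ∧ dx_j.
Expand each term, using dx_k ∧ dx_i ∧ dx_j = sgn(permutation) dx_{(a)} ∧ dx_{(b)} ∧ dx_{(c)} with (a < b < c) sorted:
  d(z*(3*w + 2*y + 2*z)) includes (∂/∂y)(z*(3*w + 2*y + 2*z)) dy = (2*z) dy, which multiplied by dx ∧ dz gives (-2*z) dx ∧ dy ∧ dz
  d(z*(3*w + 2*y + 2*z)) includes (∂/∂w)(z*(3*w + 2*y + 2*z)) dw = (3*z) dw, which multiplied by dx ∧ dz gives (3*z) dx ∧ dz ∧ dw
  d(x*(-w + 2*z)) includes (∂/∂z)(x*(-w + 2*z)) dz = (2*x) dz, which multiplied by dx ∧ dw gives (-2*x) dx ∧ dz ∧ dw
  d(w*(-x + 2*y)) includes (∂/∂x)(w*(-x + 2*y)) dx = (-w) dx, which multiplied by dy ∧ dw gives (-w) dx ∧ dy ∧ dw
Collecting like 3-forms: d(omega) = (-2*z) dx ∧ dy ∧ dz + (-2*x + 3*z) dx ∧ dz ∧ dw + (-w) dx ∧ dy ∧ dw.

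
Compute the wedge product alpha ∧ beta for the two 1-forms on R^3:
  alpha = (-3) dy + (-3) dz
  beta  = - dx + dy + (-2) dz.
alpha ∧ beta = (-3) dx ∧ dy + (9) dy ∧ dz + (-3) dx ∧ dz

Distribute the wedge, using dx_i ∧ dx_j = -dx_j ∧ dx_i and dx_i ∧ dx_i = 0. For each pair (i, j) with i < j, the coefficient of dx_i ∧ dx_j in alpha ∧ beta is (alpha_i * beta_j - alpha_j * beta_i). Collecting: alpha ∧ beta = (-3) dx ∧ dy + (9) dy ∧ dz + (-3) dx ∧ dz.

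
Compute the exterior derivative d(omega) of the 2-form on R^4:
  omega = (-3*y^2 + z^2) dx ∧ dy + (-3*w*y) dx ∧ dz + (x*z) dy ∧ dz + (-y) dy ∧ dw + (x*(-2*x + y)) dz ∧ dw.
d(omega) = (3*w + 3*z) dx ∧ dy ∧ dz + (-4*x - 2*y) dx ∧ dz ∧ dw + (x) dy ∧ dz ∧ dw

For a 2-form omega = sum_{i<j} g_{ij} dx_i ∧ dx_j, the exterior derivative is
  d(omega) = sum_{i<j} d(g_{ij}) ∧ dx_i ∧ dx_j = sum_{i<j, k} (∂g_{ij}/∂x_k) dx_k ∧ dx_i ∧ dx_j.
Expand each term, using dx_k ∧ dx_i ∧ dx_j = sgn(permutation) dx_{(a)} ∧ dx_{(b)} ∧ dx_{(c)} with (a < b < c) sorted:
  d(-3*y^2 + z^2) includes (∂/∂z)(-3*y^2 + z^2) dz = (2*z) dz, which multiplied by dx ∧ dy gives (2*z) dx ∧ dy ∧ dz
  d(-3*w*y) includes (∂/∂y)(-3*w*y) dy = (-3*w) dy, which multiplied by dx ∧ dz gives (3*w) dx ∧ dy ∧ dz
  d(-3*w*y) includes (∂/∂w)(-3*w*y) dw = (-3*y) dw, which multiplied by dx ∧ dz gives (-3*y) dx ∧ dz ∧ dw
  d(x*z) includes (∂/∂x)(x*z) dx = (z) dx, which multiplied by dy ∧ dz gives (z) dx ∧ dy ∧ dz
  d(x*(-2*x + y)) includes (∂/∂x)(x*(-2*x + y)) dx = (-4*x + y) dx, which multiplied by dz ∧ dw gives (-4*x + y) dx ∧ dz ∧ dw
  d(x*(-2*x + y)) includes (∂/∂y)(x*(-2*x + y)) dy = (x) dy, which multiplied by dz ∧ dw gives (x) dy ∧ dz ∧ dw
Collecting like 3-forms: d(omega) = (3*w + 3*z) dx ∧ dy ∧ dz + (-4*x - 2*y) dx ∧ dz ∧ dw + (x) dy ∧ dz ∧ dw.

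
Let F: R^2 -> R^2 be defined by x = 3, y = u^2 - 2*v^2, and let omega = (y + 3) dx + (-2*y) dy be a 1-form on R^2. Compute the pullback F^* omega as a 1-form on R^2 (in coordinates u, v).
F^* omega = (4*u*(-u^2 + 2*v^2)) du + (8*v*(u^2 - 2*v^2)) dv

Using F^*(f dg) = (f ∘ F) d(g ∘ F), substitute each coordinate x_i by F_i(u, v) in f_i, and replace dx_i by d F_i = (∂F_i/∂u) du + (∂F_i/∂v) dv.
  For the x component: f_1(F) = u^2 - 2*v^2 + 3; d F_1 = (0) du + (0) dv
  For the y component: f_2(F) = -2*u^2 + 4*v^2; d F_2 = (2*u) du + (-4*v) dv
Combining and collecting du, dv coefficients:
  coeff of du: 4*u*(-u^2 + 2*v^2)
  coeff of dv: 8*v*(u^2 - 2*v^2)
F^* omega = (4*u*(-u^2 + 2*v^2)) du + (8*v*(u^2 - 2*v^2)) dv.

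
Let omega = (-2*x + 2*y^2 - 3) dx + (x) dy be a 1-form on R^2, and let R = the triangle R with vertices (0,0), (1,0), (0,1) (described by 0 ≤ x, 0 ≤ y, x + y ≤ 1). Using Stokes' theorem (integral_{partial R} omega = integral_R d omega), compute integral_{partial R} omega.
integral_(partial R) omega = -1/6

Stokes: integral_partial_R omega = integral_R d omega with d omega = (∂Q/∂x - ∂P/∂y) dx ∧ dy.
  ∂Q/∂x = 1
  ∂P/∂y = 4*y
  integrand = ∂Q/∂x - ∂P/∂y = 1 - 4*y.
Integrating over R: integral_0^1 integral_0^{1-x} (1 - 4*y) dy dx = -1/6.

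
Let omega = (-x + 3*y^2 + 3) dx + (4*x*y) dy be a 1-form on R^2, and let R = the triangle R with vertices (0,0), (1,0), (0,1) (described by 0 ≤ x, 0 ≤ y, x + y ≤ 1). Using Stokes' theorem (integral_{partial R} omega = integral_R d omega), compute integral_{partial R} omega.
integral_(partial R) omega = -1/3

Stokes: integral_partial_R omega = integral_R d omega with d omega = (∂Q/∂x - ∂P/∂y) dx ∧ dy.
  ∂Q/∂x = 4*y
  ∂P/∂y = 6*y
  integrand = ∂Q/∂x - ∂P/∂y = -2*y.
Integrating over R: integral_0^1 integral_0^{1-x} (-2*y) dy dx = -1/3.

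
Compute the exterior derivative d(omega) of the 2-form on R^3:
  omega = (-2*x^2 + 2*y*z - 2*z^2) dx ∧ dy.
d(omega) = (2*y - 4*z) dx ∧ dy ∧ dz

For a 2-form omega = sum_{i<j} g_{ij} dx_i ∧ dx_j, the exterior derivative is
  d(omega) = sum_{i<j} d(g_{ij}) ∧ dx_i ∧ dx_j = sum_{i<j, k} (∂g_{ij}/∂x_k) dx_k ∧ dx_i ∧ dx_j.
Expand each term, using dx_k ∧ dx_i ∧ dx_j = sgn(permutation) dx_{(a)} ∧ dx_{(b)} ∧ dx_{(c)} with (a < b < c) sorted:
  d(-2*x^2 + 2*y*z - 2*z^2) includes (∂/∂z)(-2*x^2 + 2*y*z - 2*z^2) dz = (2*y - 4*z) dz, which multiplied by dx ∧ dy gives (2*y - 4*z) dx ∧ dy ∧ dz
Collecting like 3-forms: d(omega) = (2*y - 4*z) dx ∧ dy ∧ dz.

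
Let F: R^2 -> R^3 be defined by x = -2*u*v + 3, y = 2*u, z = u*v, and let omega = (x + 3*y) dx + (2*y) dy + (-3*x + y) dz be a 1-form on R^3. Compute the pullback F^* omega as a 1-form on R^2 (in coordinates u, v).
F^* omega = (10*u*v^2 - 10*u*v + 8*u - 15*v) du + (5*u*(2*u*v - 2*u - 3)) dv

Using F^*(f dg) = (f ∘ F) d(g ∘ F), substitute each coordinate x_i by F_i(u, v) in f_i, and replace dx_i by d F_i = (∂F_i/∂u) du + (∂F_i/∂v) dv.
  For the x component: f_1(F) = -2*u*v + 6*u + 3; d F_1 = (-2*v) du + (-2*u) dv
  For the y component: f_2(F) = 4*u; d F_2 = (2) du + (0) dv
  For the z component: f_3(F) = 6*u*v + 2*u - 9; d F_3 = (v) du + (u) dv
Combining and collecting du, dv coefficients:
  coeff of du: 10*u*v^2 - 10*u*v + 8*u - 15*v
  coeff of dv: 5*u*(2*u*v - 2*u - 3)
F^* omega = (10*u*v^2 - 10*u*v + 8*u - 15*v) du + (5*u*(2*u*v - 2*u - 3)) dv.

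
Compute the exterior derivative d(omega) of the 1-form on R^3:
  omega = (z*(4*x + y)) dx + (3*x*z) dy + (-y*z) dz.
d(omega) = (2*z) dx ∧ dy + (-4*x - y) dx ∧ dz + (-3*x - z) dy ∧ dz

For a 1-form omega = sum_i f_i dx_i, the exterior derivative is
  d(omega) = sum_{i < j} (∂f_j/∂x_i - ∂f_i/∂x_j) dx_i ∧ dx_j.
  coefficient of dx ∧ dy: ∂f_2/∂x - ∂f_1/∂y = ∂(3*x*z)/∂x - ∂(z*(4*x + y))/∂y = 2*z
  coefficient of dx ∧ dz: ∂f_3/∂x - ∂f_1/∂z = ∂(-y*z)/∂x - ∂(z*(4*x + y))/∂z = -4*x - y
  coefficient of dy ∧ dz: ∂f_3/∂y - ∂f_2/∂z = ∂(-y*z)/∂y - ∂(3*x*z)/∂z = -3*x - z
Assembling: d(omega) = (2*z) dx ∧ dy + (-4*x - y) dx ∧ dz + (-3*x - z) dy ∧ dz.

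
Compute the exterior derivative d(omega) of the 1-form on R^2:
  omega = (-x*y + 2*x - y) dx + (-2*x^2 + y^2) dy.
d(omega) = (1 - 3*x) dx ∧ dy

For a 1-form omega = sum_i f_i dx_i, the exterior derivative is
  d(omega) = sum_{i < j} (∂f_j/∂x_i - ∂f_i/∂x_j) dx_i ∧ dx_j.
  coefficient of dx ∧ dy: ∂f_2/∂x - ∂f_1/∂y = ∂(-2*x^2 + y^2)/∂x - ∂(-x*y + 2*x - y)/∂y = 1 - 3*x
Assembling: d(omega) = (1 - 3*x) dx ∧ dy.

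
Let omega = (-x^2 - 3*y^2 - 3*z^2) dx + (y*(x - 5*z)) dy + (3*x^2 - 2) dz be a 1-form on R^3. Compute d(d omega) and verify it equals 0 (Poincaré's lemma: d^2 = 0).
d(d omega) = 0

Step 1: d omega = sum_{i<j} (∂f_j/∂x_i - ∂f_i/∂x_j) dx_i ∧ dx_j:
  coeff of dx ∧ dy: 7*y
  coeff of dx ∧ dz: 6*x + 6*z
  coeff of dy ∧ dz: 5*y
Step 2: Apply d again to each 2-form coefficient. The only possible 3-form in R^3 is dx ∧ dy ∧ dz, with coefficient
  ∂(coeff of dy∧dz)/∂x - ∂(coeff of dx∧dz)/∂y + ∂(coeff of dx∧dy)/∂z
  = ∂/∂x (5*y) - ∂/∂y (6*x + 6*z) + ∂/∂z (7*y).
Each of these terms simplifies to sums of mixed partials that cancel in pairs. The result is 0 (by equality of mixed partials for smooth functions — Schwarz / Clairaut).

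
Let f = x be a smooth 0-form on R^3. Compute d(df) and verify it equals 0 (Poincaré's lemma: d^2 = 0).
d(df) = 0

Step 1: df = sum_i (∂f/∂x_i) dx_i = (1) dx + (0) dy + (0) dz.
Step 2: Apply d again. Using the 1-form formula, the coefficient of dx ∧ dy in d(df) is ∂^2 f/∂x ∂y - ∂^2 f/∂y ∂x = (0) - (0) = 0 (equality of mixed partials for smooth f).
Similarly for dx ∧ dz and dy ∧ dz — all coefficients vanish. So d(df) = 0.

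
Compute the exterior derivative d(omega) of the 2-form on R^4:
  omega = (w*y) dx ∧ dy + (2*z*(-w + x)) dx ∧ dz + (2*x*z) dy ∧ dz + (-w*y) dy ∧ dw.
d(omega) = (y) dx ∧ dy ∧ dw + (-2*z) dx ∧ dz ∧ dw + (2*z) dx ∧ dy ∧ dz

For a 2-form omega = sum_{i<j} g_{ij} dx_i ∧ dx_j, the exterior derivative is
  d(omega) = sum_{i<j} d(g_{ij}) ∧ dx_i ∧ dx_j = sum_{i<j, k} (∂g_{ij}/∂x_k) dx_k ∧ dx_i ∧ dx_j.
Expand each term, using dx_k ∧ dx_i ∧ dx_j = sgn(permutation) dx_{(a)} ∧ dx_{(b)} ∧ dx_{(c)} with (a < b < c) sorted:
  d(w*y) includes (∂/∂w)(w*y) dw = (y) dw, which multiplied by dx ∧ dy gives (y) dx ∧ dy ∧ dw
  d(2*z*(-w + x)) includes (∂/∂w)(2*z*(-w + x)) dw = (-2*z) dw, which multiplied by dx ∧ dz gives (-2*z) dx ∧ dz ∧ dw
  d(2*x*z) includes (∂/∂x)(2*x*z) dx = (2*z) dx, which multiplied by dy ∧ dz gives (2*z) dx ∧ dy ∧ dz
Collecting like 3-forms: d(omega) = (y) dx ∧ dy ∧ dw + (-2*z) dx ∧ dz ∧ dw + (2*z) dx ∧ dy ∧ dz.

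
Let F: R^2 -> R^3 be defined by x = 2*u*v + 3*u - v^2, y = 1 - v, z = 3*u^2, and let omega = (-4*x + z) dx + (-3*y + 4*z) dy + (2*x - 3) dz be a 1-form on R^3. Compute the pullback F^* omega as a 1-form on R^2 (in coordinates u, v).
F^* omega = (30*u^2*v + 45*u^2 - 28*u*v^2 - 48*u*v - 54*u + 8*v^3 + 12*v^2) du + (6*u^3 - 22*u^2*v - 36*u^2 + 24*u*v^2 + 24*u*v - 8*v^3 - 3*v + 3) dv

Using F^*(f dg) = (f ∘ F) d(g ∘ F), substitute each coordinate x_i by F_i(u, v) in f_i, and replace dx_i by d F_i = (∂F_i/∂u) du + (∂F_i/∂v) dv.
  For the x component: f_1(F) = 3*u^2 - 8*u*v - 12*u + 4*v^2; d F_1 = (2*v + 3) du + (2*u - 2*v) dv
  For the y component: f_2(F) = 12*u^2 + 3*v - 3; d F_2 = (0) du + (-1) dv
  For the z component: f_3(F) = 4*u*v + 6*u - 2*v^2 - 3; d F_3 = (6*u) du + (0) dv
Combining and collecting du, dv coefficients:
  coeff of du: 30*u^2*v + 45*u^2 - 28*u*v^2 - 48*u*v - 54*u + 8*v^3 + 12*v^2
  coeff of dv: 6*u^3 - 22*u^2*v - 36*u^2 + 24*u*v^2 + 24*u*v - 8*v^3 - 3*v + 3
F^* omega = (30*u^2*v + 45*u^2 - 28*u*v^2 - 48*u*v - 54*u + 8*v^3 + 12*v^2) du + (6*u^3 - 22*u^2*v - 36*u^2 + 24*u*v^2 + 24*u*v - 8*v^3 - 3*v + 3) dv.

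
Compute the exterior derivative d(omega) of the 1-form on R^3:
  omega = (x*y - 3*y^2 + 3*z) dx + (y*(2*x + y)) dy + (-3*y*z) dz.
d(omega) = (-x + 8*y) dx ∧ dy + (-3) dx ∧ dz + (-3*z) dy ∧ dz

For a 1-form omega = sum_i f_i dx_i, the exterior derivative is
  d(omega) = sum_{i < j} (∂f_j/∂x_i - ∂f_i/∂x_j) dx_i ∧ dx_j.
  coefficient of dx ∧ dy: ∂f_2/∂x - ∂f_1/∂y = ∂(y*(2*x + y))/∂x - ∂(x*y - 3*y^2 + 3*z)/∂y = -x + 8*y
  coefficient of dx ∧ dz: ∂f_3/∂x - ∂f_1/∂z = ∂(-3*y*z)/∂x - ∂(x*y - 3*y^2 + 3*z)/∂z = -3
  coefficient of dy ∧ dz: ∂f_3/∂y - ∂f_2/∂z = ∂(-3*y*z)/∂y - ∂(y*(2*x + y))/∂z = -3*z
Assembling: d(omega) = (-x + 8*y) dx ∧ dy + (-3) dx ∧ dz + (-3*z) dy ∧ dz.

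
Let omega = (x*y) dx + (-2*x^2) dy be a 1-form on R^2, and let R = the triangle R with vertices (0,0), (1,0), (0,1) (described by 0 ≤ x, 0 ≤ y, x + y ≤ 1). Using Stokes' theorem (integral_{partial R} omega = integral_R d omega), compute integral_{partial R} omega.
integral_(partial R) omega = -5/6

Stokes: integral_partial_R omega = integral_R d omega with d omega = (∂Q/∂x - ∂P/∂y) dx ∧ dy.
  ∂Q/∂x = -4*x
  ∂P/∂y = x
  integrand = ∂Q/∂x - ∂P/∂y = -5*x.
Integrating over R: integral_0^1 integral_0^{1-x} (-5*x) dy dx = -5/6.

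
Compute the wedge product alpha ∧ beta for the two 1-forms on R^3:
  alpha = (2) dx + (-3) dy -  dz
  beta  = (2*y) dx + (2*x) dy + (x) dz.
alpha ∧ beta = (4*x + 6*y) dx ∧ dy + (2*x + 2*y) dx ∧ dz + (-x) dy ∧ dz

Distribute the wedge, using dx_i ∧ dx_j = -dx_j ∧ dx_i and dx_i ∧ dx_i = 0. For each pair (i, j) with i < j, the coefficient of dx_i ∧ dx_j in alpha ∧ beta is (alpha_i * beta_j - alpha_j * beta_i). Collecting: alpha ∧ beta = (4*x + 6*y) dx ∧ dy + (2*x + 2*y) dx ∧ dz + (-x) dy ∧ dz.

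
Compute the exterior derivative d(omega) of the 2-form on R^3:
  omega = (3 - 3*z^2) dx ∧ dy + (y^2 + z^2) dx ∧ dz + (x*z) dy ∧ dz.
d(omega) = (-2*y - 5*z) dx ∧ dy ∧ dz

For a 2-form omega = sum_{i<j} g_{ij} dx_i ∧ dx_j, the exterior derivative is
  d(omega) = sum_{i<j} d(g_{ij}) ∧ dx_i ∧ dx_j = sum_{i<j, k} (∂g_{ij}/∂x_k) dx_k ∧ dx_i ∧ dx_j.
Expand each term, using dx_k ∧ dx_i ∧ dx_j = sgn(permutation) dx_{(a)} ∧ dx_{(b)} ∧ dx_{(c)} with (a < b < c) sorted:
  d(3 - 3*z^2) includes (∂/∂z)(3 - 3*z^2) dz = (-6*z) dz, which multiplied by dx ∧ dy gives (-6*z) dx ∧ dy ∧ dz
  d(y^2 + z^2) includes (∂/∂y)(y^2 + z^2) dy = (2*y) dy, which multiplied by dx ∧ dz gives (-2*y) dx ∧ dy ∧ dz
  d(x*z) includes (∂/∂x)(x*z) dx = (z) dx, which multiplied by dy ∧ dz gives (z) dx ∧ dy ∧ dz
Collecting like 3-forms: d(omega) = (-2*y - 5*z) dx ∧ dy ∧ dz.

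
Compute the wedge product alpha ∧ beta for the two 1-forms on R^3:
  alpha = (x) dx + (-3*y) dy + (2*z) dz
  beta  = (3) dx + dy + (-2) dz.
alpha ∧ beta = (x + 9*y) dx ∧ dy + (-2*x - 6*z) dx ∧ dz + (6*y - 2*z) dy ∧ dz

Distribute the wedge, using dx_i ∧ dx_j = -dx_j ∧ dx_i and dx_i ∧ dx_i = 0. For each pair (i, j) with i < j, the coefficient of dx_i ∧ dx_j in alpha ∧ beta is (alpha_i * beta_j - alpha_j * beta_i). Collecting: alpha ∧ beta = (x + 9*y) dx ∧ dy + (-2*x - 6*z) dx ∧ dz + (6*y - 2*z) dy ∧ dz.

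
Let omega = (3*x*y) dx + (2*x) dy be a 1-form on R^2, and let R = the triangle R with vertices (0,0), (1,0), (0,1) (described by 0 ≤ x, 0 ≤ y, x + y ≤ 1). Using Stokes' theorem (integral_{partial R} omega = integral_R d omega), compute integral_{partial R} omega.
integral_(partial R) omega = 1/2

Stokes: integral_partial_R omega = integral_R d omega with d omega = (∂Q/∂x - ∂P/∂y) dx ∧ dy.
  ∂Q/∂x = 2
  ∂P/∂y = 3*x
  integrand = ∂Q/∂x - ∂P/∂y = 2 - 3*x.
Integrating over R: integral_0^1 integral_0^{1-x} (2 - 3*x) dy dx = 1/2.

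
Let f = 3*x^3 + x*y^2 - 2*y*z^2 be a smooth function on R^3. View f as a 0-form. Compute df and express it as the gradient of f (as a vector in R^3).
df = (9*x^2 + y^2) dx + (2*x*y - 2*z^2) dy + (-4*y*z) dz; grad f = (9*x^2 + y^2, 2*x*y - 2*z^2, -4*y*z)

For a 0-form f, d f = (∂f/∂x) dx + (∂f/∂y) dy + (∂f/∂z) dz. The components of the vector representation are exactly the entries of grad f in Cartesian coordinates:
  ∂f/∂x = 9*x^2 + y^2
  ∂f/∂y = 2*x*y - 2*z^2
  ∂f/∂z = -4*y*z.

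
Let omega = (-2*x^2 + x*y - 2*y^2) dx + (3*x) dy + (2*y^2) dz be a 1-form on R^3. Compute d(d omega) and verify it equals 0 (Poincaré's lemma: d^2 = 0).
d(d omega) = 0

Step 1: d omega = sum_{i<j} (∂f_j/∂x_i - ∂f_i/∂x_j) dx_i ∧ dx_j:
  coeff of dx ∧ dy: -x + 4*y + 3
  coeff of dx ∧ dz: 0
  coeff of dy ∧ dz: 4*y
Step 2: Apply d again to each 2-form coefficient. The only possible 3-form in R^3 is dx ∧ dy ∧ dz, with coefficient
  ∂(coeff of dy∧dz)/∂x - ∂(coeff of dx∧dz)/∂y + ∂(coeff of dx∧dy)/∂z
  = ∂/∂x (4*y) - ∂/∂y (0) + ∂/∂z (-x + 4*y + 3).
Each of these terms simplifies to sums of mixed partials that cancel in pairs. The result is 0 (by equality of mixed partials for smooth functions — Schwarz / Clairaut).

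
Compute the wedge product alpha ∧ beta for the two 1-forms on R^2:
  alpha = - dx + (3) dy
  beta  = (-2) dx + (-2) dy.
alpha ∧ beta = (8) dx ∧ dy

Distribute the wedge, using dx_i ∧ dx_j = -dx_j ∧ dx_i and dx_i ∧ dx_i = 0. For each pair (i, j) with i < j, the coefficient of dx_i ∧ dx_j in alpha ∧ beta is (alpha_i * beta_j - alpha_j * beta_i). Collecting: alpha ∧ beta = (8) dx ∧ dy.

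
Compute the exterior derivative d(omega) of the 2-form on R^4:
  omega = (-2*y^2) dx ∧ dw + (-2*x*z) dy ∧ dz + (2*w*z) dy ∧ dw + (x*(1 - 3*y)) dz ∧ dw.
d(omega) = (4*y) dx ∧ dy ∧ dw + (-2*z) dx ∧ dy ∧ dz + (-2*w - 3*x) dy ∧ dz ∧ dw + (1 - 3*y) dx ∧ dz ∧ dw

For a 2-form omega = sum_{i<j} g_{ij} dx_i ∧ dx_j, the exterior derivative is
  d(omega) = sum_{i<j} d(g_{ij}) ∧ dx_i ∧ dx_j = sum_{i<j, k} (∂g_{ij}/∂x_k) dx_k ∧ dx_i ∧ dx_j.
Expand each term, using dx_k ∧ dx_i ∧ dx_j = sgn(permutation) dx_{(a)} ∧ dx_{(b)} ∧ dx_{(c)} with (a < b < c) sorted:
  d(-2*y^2) includes (∂/∂y)(-2*y^2) dy = (-4*y) dy, which multiplied by dx ∧ dw gives (4*y) dx ∧ dy ∧ dw
  d(-2*x*z) includes (∂/∂x)(-2*x*z) dx = (-2*z) dx, which multiplied by dy ∧ dz gives (-2*z) dx ∧ dy ∧ dz
  d(2*w*z) includes (∂/∂z)(2*w*z) dz = (2*w) dz, which multiplied by dy ∧ dw gives (-2*w) dy ∧ dz ∧ dw
  d(x*(1 - 3*y)) includes (∂/∂x)(x*(1 - 3*y)) dx = (1 - 3*y) dx, which multiplied by dz ∧ dw gives (1 - 3*y) dx ∧ dz ∧ dw
  d(x*(1 - 3*y)) includes (∂/∂y)(x*(1 - 3*y)) dy = (-3*x) dy, which multiplied by dz ∧ dw gives (-3*x) dy ∧ dz ∧ dw
Collecting like 3-forms: d(omega) = (4*y) dx ∧ dy ∧ dw + (-2*z) dx ∧ dy ∧ dz + (-2*w - 3*x) dy ∧ dz ∧ dw + (1 - 3*y) dx ∧ dz ∧ dw.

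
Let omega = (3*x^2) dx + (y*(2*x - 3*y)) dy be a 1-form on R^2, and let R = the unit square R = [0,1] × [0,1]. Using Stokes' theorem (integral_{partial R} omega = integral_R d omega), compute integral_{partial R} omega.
integral_(partial R) omega = 1

Stokes: integral_partial_R omega = integral_R d omega with d omega = (∂Q/∂x - ∂P/∂y) dx ∧ dy.
  ∂Q/∂x = 2*y
  ∂P/∂y = 0
  integrand = ∂Q/∂x - ∂P/∂y = 2*y.
Integrating over R: integral_0^1 integral_0^1 (2*y) dx dy = 1.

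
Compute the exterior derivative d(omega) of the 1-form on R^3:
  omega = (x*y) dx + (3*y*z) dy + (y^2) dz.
d(omega) = (-x) dx ∧ dy + (-y) dy ∧ dz

For a 1-form omega = sum_i f_i dx_i, the exterior derivative is
  d(omega) = sum_{i < j} (∂f_j/∂x_i - ∂f_i/∂x_j) dx_i ∧ dx_j.
  coefficient of dx ∧ dy: ∂f_2/∂x - ∂f_1/∂y = ∂(3*y*z)/∂x - ∂(x*y)/∂y = -x
  coefficient of dy ∧ dz: ∂f_3/∂y - ∂f_2/∂z = ∂(y^2)/∂y - ∂(3*y*z)/∂z = -y
Assembling: d(omega) = (-x) dx ∧ dy + (-y) dy ∧ dz.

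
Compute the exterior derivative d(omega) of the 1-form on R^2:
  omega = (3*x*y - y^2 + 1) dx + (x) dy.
d(omega) = (-3*x + 2*y + 1) dx ∧ dy

For a 1-form omega = sum_i f_i dx_i, the exterior derivative is
  d(omega) = sum_{i < j} (∂f_j/∂x_i - ∂f_i/∂x_j) dx_i ∧ dx_j.
  coefficient of dx ∧ dy: ∂f_2/∂x - ∂f_1/∂y = ∂(x)/∂x - ∂(3*x*y - y^2 + 1)/∂y = -3*x + 2*y + 1
Assembling: d(omega) = (-3*x + 2*y + 1) dx ∧ dy.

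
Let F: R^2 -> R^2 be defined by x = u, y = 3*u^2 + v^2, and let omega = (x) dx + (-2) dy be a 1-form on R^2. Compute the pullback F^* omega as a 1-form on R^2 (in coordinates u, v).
F^* omega = (-11*u) du + (-4*v) dv

Using F^*(f dg) = (f ∘ F) d(g ∘ F), substitute each coordinate x_i by F_i(u, v) in f_i, and replace dx_i by d F_i = (∂F_i/∂u) du + (∂F_i/∂v) dv.
  For the x component: f_1(F) = u; d F_1 = (1) du + (0) dv
  For the y component: f_2(F) = -2; d F_2 = (6*u) du + (2*v) dv
Combining and collecting du, dv coefficients:
  coeff of du: -11*u
  coeff of dv: -4*v
F^* omega = (-11*u) du + (-4*v) dv.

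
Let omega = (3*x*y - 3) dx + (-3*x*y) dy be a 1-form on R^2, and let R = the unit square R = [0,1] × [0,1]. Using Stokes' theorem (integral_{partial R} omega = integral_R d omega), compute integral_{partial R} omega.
integral_(partial R) omega = -3

Stokes: integral_partial_R omega = integral_R d omega with d omega = (∂Q/∂x - ∂P/∂y) dx ∧ dy.
  ∂Q/∂x = -3*y
  ∂P/∂y = 3*x
  integrand = ∂Q/∂x - ∂P/∂y = -3*x - 3*y.
Integrating over R: integral_0^1 integral_0^1 (-3*x - 3*y) dx dy = -3.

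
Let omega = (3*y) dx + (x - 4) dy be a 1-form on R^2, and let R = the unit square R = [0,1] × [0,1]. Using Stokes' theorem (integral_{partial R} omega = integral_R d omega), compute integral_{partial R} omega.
integral_(partial R) omega = -2

Stokes: integral_partial_R omega = integral_R d omega with d omega = (∂Q/∂x - ∂P/∂y) dx ∧ dy.
  ∂Q/∂x = 1
  ∂P/∂y = 3
  integrand = ∂Q/∂x - ∂P/∂y = -2.
Integrating over R: integral_0^1 integral_0^1 (-2) dx dy = -2.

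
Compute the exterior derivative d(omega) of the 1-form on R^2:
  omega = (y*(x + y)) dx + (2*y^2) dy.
d(omega) = (-x - 2*y) dx ∧ dy

For a 1-form omega = sum_i f_i dx_i, the exterior derivative is
  d(omega) = sum_{i < j} (∂f_j/∂x_i - ∂f_i/∂x_j) dx_i ∧ dx_j.
  coefficient of dx ∧ dy: ∂f_2/∂x - ∂f_1/∂y = ∂(2*y^2)/∂x - ∂(y*(x + y))/∂y = -x - 2*y
Assembling: d(omega) = (-x - 2*y) dx ∧ dy.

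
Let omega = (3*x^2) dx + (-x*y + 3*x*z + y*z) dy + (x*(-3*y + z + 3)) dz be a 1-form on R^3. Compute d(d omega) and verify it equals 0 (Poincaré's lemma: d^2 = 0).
d(d omega) = 0

Step 1: d omega = sum_{i<j} (∂f_j/∂x_i - ∂f_i/∂x_j) dx_i ∧ dx_j:
  coeff of dx ∧ dy: -y + 3*z
  coeff of dx ∧ dz: -3*y + z + 3
  coeff of dy ∧ dz: -6*x - y
Step 2: Apply d again to each 2-form coefficient. The only possible 3-form in R^3 is dx ∧ dy ∧ dz, with coefficient
  ∂(coeff of dy∧dz)/∂x - ∂(coeff of dx∧dz)/∂y + ∂(coeff of dx∧dy)/∂z
  = ∂/∂x (-6*x - y) - ∂/∂y (-3*y + z + 3) + ∂/∂z (-y + 3*z).
Each of these terms simplifies to sums of mixed partials that cancel in pairs. The result is 0 (by equality of mixed partials for smooth functions — Schwarz / Clairaut).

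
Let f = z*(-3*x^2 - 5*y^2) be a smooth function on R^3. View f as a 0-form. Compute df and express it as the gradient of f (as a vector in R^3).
df = (-6*x*z) dx + (-10*y*z) dy + (-3*x^2 - 5*y^2) dz; grad f = (-6*x*z, -10*y*z, -3*x^2 - 5*y^2)

For a 0-form f, d f = (∂f/∂x) dx + (∂f/∂y) dy + (∂f/∂z) dz. The components of the vector representation are exactly the entries of grad f in Cartesian coordinates:
  ∂f/∂x = -6*x*z
  ∂f/∂y = -10*y*z
  ∂f/∂z = -3*x^2 - 5*y^2.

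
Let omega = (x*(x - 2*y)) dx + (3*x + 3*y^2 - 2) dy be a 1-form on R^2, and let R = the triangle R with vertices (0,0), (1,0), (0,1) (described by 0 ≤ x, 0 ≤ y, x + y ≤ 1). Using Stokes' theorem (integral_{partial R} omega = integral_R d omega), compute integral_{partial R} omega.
integral_(partial R) omega = 11/6

Stokes: integral_partial_R omega = integral_R d omega with d omega = (∂Q/∂x - ∂P/∂y) dx ∧ dy.
  ∂Q/∂x = 3
  ∂P/∂y = -2*x
  integrand = ∂Q/∂x - ∂P/∂y = 2*x + 3.
Integrating over R: integral_0^1 integral_0^{1-x} (2*x + 3) dy dx = 11/6.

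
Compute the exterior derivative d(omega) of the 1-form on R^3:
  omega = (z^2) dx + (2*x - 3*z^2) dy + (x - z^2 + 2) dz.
d(omega) = (2) dx ∧ dy + (1 - 2*z) dx ∧ dz + (6*z) dy ∧ dz

For a 1-form omega = sum_i f_i dx_i, the exterior derivative is
  d(omega) = sum_{i < j} (∂f_j/∂x_i - ∂f_i/∂x_j) dx_i ∧ dx_j.
  coefficient of dx ∧ dy: ∂f_2/∂x - ∂f_1/∂y = ∂(2*x - 3*z^2)/∂x - ∂(z^2)/∂y = 2
  coefficient of dx ∧ dz: ∂f_3/∂x - ∂f_1/∂z = ∂(x - z^2 + 2)/∂x - ∂(z^2)/∂z = 1 - 2*z
  coefficient of dy ∧ dz: ∂f_3/∂y - ∂f_2/∂z = ∂(x - z^2 + 2)/∂y - ∂(2*x - 3*z^2)/∂z = 6*z
Assembling: d(omega) = (2) dx ∧ dy + (1 - 2*z) dx ∧ dz + (6*z) dy ∧ dz.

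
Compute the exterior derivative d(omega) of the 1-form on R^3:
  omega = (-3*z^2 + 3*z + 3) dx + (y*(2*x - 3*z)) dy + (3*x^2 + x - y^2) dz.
d(omega) = (2*y) dx ∧ dy + (6*x + 6*z - 2) dx ∧ dz + (y) dy ∧ dz

For a 1-form omega = sum_i f_i dx_i, the exterior derivative is
  d(omega) = sum_{i < j} (∂f_j/∂x_i - ∂f_i/∂x_j) dx_i ∧ dx_j.
  coefficient of dx ∧ dy: ∂f_2/∂x - ∂f_1/∂y = ∂(y*(2*x - 3*z))/∂x - ∂(-3*z^2 + 3*z + 3)/∂y = 2*y
  coefficient of dx ∧ dz: ∂f_3/∂x - ∂f_1/∂z = ∂(3*x^2 + x - y^2)/∂x - ∂(-3*z^2 + 3*z + 3)/∂z = 6*x + 6*z - 2
  coefficient of dy ∧ dz: ∂f_3/∂y - ∂f_2/∂z = ∂(3*x^2 + x - y^2)/∂y - ∂(y*(2*x - 3*z))/∂z = y
Assembling: d(omega) = (2*y) dx ∧ dy + (6*x + 6*z - 2) dx ∧ dz + (y) dy ∧ dz.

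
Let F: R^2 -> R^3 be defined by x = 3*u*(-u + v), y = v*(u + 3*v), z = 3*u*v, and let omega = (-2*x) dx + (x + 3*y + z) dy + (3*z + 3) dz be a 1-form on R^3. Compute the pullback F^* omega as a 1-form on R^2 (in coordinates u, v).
F^* omega = (-36*u^3 + 51*u^2*v + 18*u*v^2 + 9*v^3 + 9*v) du + (15*u^3 + 63*u*v^2 + 9*u + 54*v^3) dv

Using F^*(f dg) = (f ∘ F) d(g ∘ F), substitute each coordinate x_i by F_i(u, v) in f_i, and replace dx_i by d F_i = (∂F_i/∂u) du + (∂F_i/∂v) dv.
  For the x component: f_1(F) = 6*u*(u - v); d F_1 = (-6*u + 3*v) du + (3*u) dv
  For the y component: f_2(F) = -3*u^2 + 9*u*v + 9*v^2; d F_2 = (v) du + (u + 6*v) dv
  For the z component: f_3(F) = 9*u*v + 3; d F_3 = (3*v) du + (3*u) dv
Combining and collecting du, dv coefficients:
  coeff of du: -36*u^3 + 51*u^2*v + 18*u*v^2 + 9*v^3 + 9*v
  coeff of dv: 15*u^3 + 63*u*v^2 + 9*u + 54*v^3
F^* omega = (-36*u^3 + 51*u^2*v + 18*u*v^2 + 9*v^3 + 9*v) du + (15*u^3 + 63*u*v^2 + 9*u + 54*v^3) dv.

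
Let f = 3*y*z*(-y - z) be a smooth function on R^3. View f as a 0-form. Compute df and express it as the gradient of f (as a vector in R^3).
df = (0) dx + (3*z*(-2*y - z)) dy + (3*y*(-y - 2*z)) dz; grad f = (0, 3*z*(-2*y - z), 3*y*(-y - 2*z))

For a 0-form f, d f = (∂f/∂x) dx + (∂f/∂y) dy + (∂f/∂z) dz. The components of the vector representation are exactly the entries of grad f in Cartesian coordinates:
  ∂f/∂x = 0
  ∂f/∂y = 3*z*(-2*y - z)
  ∂f/∂z = 3*y*(-y - 2*z).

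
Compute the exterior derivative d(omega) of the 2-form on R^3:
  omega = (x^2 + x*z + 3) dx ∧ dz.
d(omega) = 0

For a 2-form omega = sum_{i<j} g_{ij} dx_i ∧ dx_j, the exterior derivative is
  d(omega) = sum_{i<j} d(g_{ij}) ∧ dx_i ∧ dx_j = sum_{i<j, k} (∂g_{ij}/∂x_k) dx_k ∧ dx_i ∧ dx_j.
Expand each term, using dx_k ∧ dx_i ∧ dx_j = sgn(permutation) dx_{(a)} ∧ dx_{(b)} ∧ dx_{(c)} with (a < b < c) sorted:

Collecting like 3-forms: d(omega) = 0.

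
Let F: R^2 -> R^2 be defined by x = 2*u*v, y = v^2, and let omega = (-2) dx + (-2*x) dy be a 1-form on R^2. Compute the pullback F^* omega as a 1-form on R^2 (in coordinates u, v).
F^* omega = (-4*v) du + (4*u*(-2*v^2 - 1)) dv

Using F^*(f dg) = (f ∘ F) d(g ∘ F), substitute each coordinate x_i by F_i(u, v) in f_i, and replace dx_i by d F_i = (∂F_i/∂u) du + (∂F_i/∂v) dv.
  For the x component: f_1(F) = -2; d F_1 = (2*v) du + (2*u) dv
  For the y component: f_2(F) = -4*u*v; d F_2 = (0) du + (2*v) dv
Combining and collecting du, dv coefficients:
  coeff of du: -4*v
  coeff of dv: 4*u*(-2*v^2 - 1)
F^* omega = (-4*v) du + (4*u*(-2*v^2 - 1)) dv.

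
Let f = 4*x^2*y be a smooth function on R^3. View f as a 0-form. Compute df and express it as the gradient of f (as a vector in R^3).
df = (8*x*y) dx + (4*x^2) dy + (0) dz; grad f = (8*x*y, 4*x^2, 0)

For a 0-form f, d f = (∂f/∂x) dx + (∂f/∂y) dy + (∂f/∂z) dz. The components of the vector representation are exactly the entries of grad f in Cartesian coordinates:
  ∂f/∂x = 8*x*y
  ∂f/∂y = 4*x^2
  ∂f/∂z = 0.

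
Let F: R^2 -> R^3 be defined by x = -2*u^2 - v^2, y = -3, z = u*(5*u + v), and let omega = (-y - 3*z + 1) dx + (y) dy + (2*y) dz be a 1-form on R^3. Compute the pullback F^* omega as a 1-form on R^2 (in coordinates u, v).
F^* omega = (60*u^3 + 12*u^2*v - 76*u - 6*v) du + (30*u^2*v + 6*u*v^2 - 6*u - 8*v) dv

Using F^*(f dg) = (f ∘ F) d(g ∘ F), substitute each coordinate x_i by F_i(u, v) in f_i, and replace dx_i by d F_i = (∂F_i/∂u) du + (∂F_i/∂v) dv.
  For the x component: f_1(F) = -15*u^2 - 3*u*v + 4; d F_1 = (-4*u) du + (-2*v) dv
  For the y component: f_2(F) = -3; d F_2 = (0) du + (0) dv
  For the z component: f_3(F) = -6; d F_3 = (10*u + v) du + (u) dv
Combining and collecting du, dv coefficients:
  coeff of du: 60*u^3 + 12*u^2*v - 76*u - 6*v
  coeff of dv: 30*u^2*v + 6*u*v^2 - 6*u - 8*v
F^* omega = (60*u^3 + 12*u^2*v - 76*u - 6*v) du + (30*u^2*v + 6*u*v^2 - 6*u - 8*v) dv.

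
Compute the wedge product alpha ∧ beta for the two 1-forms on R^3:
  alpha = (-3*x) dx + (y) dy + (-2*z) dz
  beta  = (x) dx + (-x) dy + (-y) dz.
alpha ∧ beta = (x*(3*x - y)) dx ∧ dy + (x*(3*y + 2*z)) dx ∧ dz + (-2*x*z - y^2) dy ∧ dz

Distribute the wedge, using dx_i ∧ dx_j = -dx_j ∧ dx_i and dx_i ∧ dx_i = 0. For each pair (i, j) with i < j, the coefficient of dx_i ∧ dx_j in alpha ∧ beta is (alpha_i * beta_j - alpha_j * beta_i). Collecting: alpha ∧ beta = (x*(3*x - y)) dx ∧ dy + (x*(3*y + 2*z)) dx ∧ dz + (-2*x*z - y^2) dy ∧ dz.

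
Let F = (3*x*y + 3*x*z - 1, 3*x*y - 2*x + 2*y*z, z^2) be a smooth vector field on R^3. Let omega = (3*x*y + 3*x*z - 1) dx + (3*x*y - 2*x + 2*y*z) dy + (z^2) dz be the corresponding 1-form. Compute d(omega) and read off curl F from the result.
d(omega) = (-2*y) dy ∧ dz + (3*x) dz ∧ dx + (-3*x + 3*y - 2) dx ∧ dy; curl F = (-2*y, 3*x, -3*x + 3*y - 2)

d omega = sum_{i<j} (∂f_j/∂x_i - ∂f_i/∂x_j) dx_i ∧ dx_j. Under the identification (dy ∧ dz, dz ∧ dx, dx ∧ dy) ↔ (e_x, e_y, e_z), the coefficients are exactly the components of curl F. Compute:
  ∂R/∂y - ∂Q/∂z = (0) - (2*y) = -2*y
  ∂P/∂z - ∂R/∂x = (3*x) - (0) = 3*x
  ∂Q/∂x - ∂P/∂y = (3*y - 2) - (3*x) = -3*x + 3*y - 2.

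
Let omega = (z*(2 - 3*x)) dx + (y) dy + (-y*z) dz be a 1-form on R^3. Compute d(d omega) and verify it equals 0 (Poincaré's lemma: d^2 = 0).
d(d omega) = 0

Step 1: d omega = sum_{i<j} (∂f_j/∂x_i - ∂f_i/∂x_j) dx_i ∧ dx_j:
  coeff of dx ∧ dy: 0
  coeff of dx ∧ dz: 3*x - 2
  coeff of dy ∧ dz: -z
Step 2: Apply d again to each 2-form coefficient. The only possible 3-form in R^3 is dx ∧ dy ∧ dz, with coefficient
  ∂(coeff of dy∧dz)/∂x - ∂(coeff of dx∧dz)/∂y + ∂(coeff of dx∧dy)/∂z
  = ∂/∂x (-z) - ∂/∂y (3*x - 2) + ∂/∂z (0).
Each of these terms simplifies to sums of mixed partials that cancel in pairs. The result is 0 (by equality of mixed partials for smooth functions — Schwarz / Clairaut).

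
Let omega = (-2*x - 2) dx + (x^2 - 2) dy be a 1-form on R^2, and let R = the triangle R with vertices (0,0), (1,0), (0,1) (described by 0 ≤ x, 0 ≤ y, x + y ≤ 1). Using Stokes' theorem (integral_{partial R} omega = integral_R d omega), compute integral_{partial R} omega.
integral_(partial R) omega = 1/3

Stokes: integral_partial_R omega = integral_R d omega with d omega = (∂Q/∂x - ∂P/∂y) dx ∧ dy.
  ∂Q/∂x = 2*x
  ∂P/∂y = 0
  integrand = ∂Q/∂x - ∂P/∂y = 2*x.
Integrating over R: integral_0^1 integral_0^{1-x} (2*x) dy dx = 1/3.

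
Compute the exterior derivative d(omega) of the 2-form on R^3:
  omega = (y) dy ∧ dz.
d(omega) = 0

For a 2-form omega = sum_{i<j} g_{ij} dx_i ∧ dx_j, the exterior derivative is
  d(omega) = sum_{i<j} d(g_{ij}) ∧ dx_i ∧ dx_j = sum_{i<j, k} (∂g_{ij}/∂x_k) dx_k ∧ dx_i ∧ dx_j.
Expand each term, using dx_k ∧ dx_i ∧ dx_j = sgn(permutation) dx_{(a)} ∧ dx_{(b)} ∧ dx_{(c)} with (a < b < c) sorted:

Collecting like 3-forms: d(omega) = 0.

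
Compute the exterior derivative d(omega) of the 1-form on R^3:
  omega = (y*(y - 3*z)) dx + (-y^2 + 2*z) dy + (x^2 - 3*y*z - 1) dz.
d(omega) = (-2*y + 3*z) dx ∧ dy + (2*x + 3*y) dx ∧ dz + (-3*z - 2) dy ∧ dz

For a 1-form omega = sum_i f_i dx_i, the exterior derivative is
  d(omega) = sum_{i < j} (∂f_j/∂x_i - ∂f_i/∂x_j) dx_i ∧ dx_j.
  coefficient of dx ∧ dy: ∂f_2/∂x - ∂f_1/∂y = ∂(-y^2 + 2*z)/∂x - ∂(y*(y - 3*z))/∂y = -2*y + 3*z
  coefficient of dx ∧ dz: ∂f_3/∂x - ∂f_1/∂z = ∂(x^2 - 3*y*z - 1)/∂x - ∂(y*(y - 3*z))/∂z = 2*x + 3*y
  coefficient of dy ∧ dz: ∂f_3/∂y - ∂f_2/∂z = ∂(x^2 - 3*y*z - 1)/∂y - ∂(-y^2 + 2*z)/∂z = -3*z - 2
Assembling: d(omega) = (-2*y + 3*z) dx ∧ dy + (2*x + 3*y) dx ∧ dz + (-3*z - 2) dy ∧ dz.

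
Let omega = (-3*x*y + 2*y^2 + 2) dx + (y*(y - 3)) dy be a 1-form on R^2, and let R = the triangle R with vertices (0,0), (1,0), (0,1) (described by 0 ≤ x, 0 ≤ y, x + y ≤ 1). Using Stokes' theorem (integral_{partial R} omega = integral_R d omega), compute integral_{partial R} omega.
integral_(partial R) omega = -1/6

Stokes: integral_partial_R omega = integral_R d omega with d omega = (∂Q/∂x - ∂P/∂y) dx ∧ dy.
  ∂Q/∂x = 0
  ∂P/∂y = -3*x + 4*y
  integrand = ∂Q/∂x - ∂P/∂y = 3*x - 4*y.
Integrating over R: integral_0^1 integral_0^{1-x} (3*x - 4*y) dy dx = -1/6.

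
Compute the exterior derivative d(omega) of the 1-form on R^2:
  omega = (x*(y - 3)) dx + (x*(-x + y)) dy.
d(omega) = (-3*x + y) dx ∧ dy

For a 1-form omega = sum_i f_i dx_i, the exterior derivative is
  d(omega) = sum_{i < j} (∂f_j/∂x_i - ∂f_i/∂x_j) dx_i ∧ dx_j.
  coefficient of dx ∧ dy: ∂f_2/∂x - ∂f_1/∂y = ∂(x*(-x + y))/∂x - ∂(x*(y - 3))/∂y = -3*x + y
Assembling: d(omega) = (-3*x + y) dx ∧ dy.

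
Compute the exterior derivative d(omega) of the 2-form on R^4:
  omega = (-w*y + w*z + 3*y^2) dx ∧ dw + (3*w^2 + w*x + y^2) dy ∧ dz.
d(omega) = (w - 6*y) dx ∧ dy ∧ dw + (-w) dx ∧ dz ∧ dw + (w) dx ∧ dy ∧ dz + (6*w + x) dy ∧ dz ∧ dw

For a 2-form omega = sum_{i<j} g_{ij} dx_i ∧ dx_j, the exterior derivative is
  d(omega) = sum_{i<j} d(g_{ij}) ∧ dx_i ∧ dx_j = sum_{i<j, k} (∂g_{ij}/∂x_k) dx_k ∧ dx_i ∧ dx_j.
Expand each term, using dx_k ∧ dx_i ∧ dx_j = sgn(permutation) dx_{(a)} ∧ dx_{(b)} ∧ dx_{(c)} with (a < b < c) sorted:
  d(-w*y + w*z + 3*y^2) includes (∂/∂y)(-w*y + w*z + 3*y^2) dy = (-w + 6*y) dy, which multiplied by dx ∧ dw gives (w - 6*y) dx ∧ dy ∧ dw
  d(-w*y + w*z + 3*y^2) includes (∂/∂z)(-w*y + w*z + 3*y^2) dz = (w) dz, which multiplied by dx ∧ dw gives (-w) dx ∧ dz ∧ dw
  d(3*w^2 + w*x + y^2) includes (∂/∂x)(3*w^2 + w*x + y^2) dx = (w) dx, which multiplied by dy ∧ dz gives (w) dx ∧ dy ∧ dz
  d(3*w^2 + w*x + y^2) includes (∂/∂w)(3*w^2 + w*x + y^2) dw = (6*w + x) dw, which multiplied by dy ∧ dz gives (6*w + x) dy ∧ dz ∧ dw
Collecting like 3-forms: d(omega) = (w - 6*y) dx ∧ dy ∧ dw + (-w) dx ∧ dz ∧ dw + (w) dx ∧ dy ∧ dz + (6*w + x) dy ∧ dz ∧ dw.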